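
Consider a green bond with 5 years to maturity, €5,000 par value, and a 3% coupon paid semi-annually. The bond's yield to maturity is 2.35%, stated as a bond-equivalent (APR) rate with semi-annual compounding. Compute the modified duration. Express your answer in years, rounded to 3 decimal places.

Periodic yield y = 0.01175. First find Macaulay duration:
  t   CF        PV=CF/(1+0.01175)^t    t·PV
  1        75.00        74.1290        74.1290
  2        75.00        73.2681       146.5362
  3        75.00        72.4172       217.2515
  4        75.00        71.5762       286.3047
  5        75.00        70.7449       353.7245
  6        75.00        69.9233       419.5399
  7        75.00        69.1113       483.7788
  8        75.00        68.3086       546.4690
  9        75.00        67.5153       607.6379
  10    5,075.00     4,515.4799    45,154.7993
  Σ                  5,152.4738    48,290.1707
P = 5,152.4738; Macaulay duration = 48,290.1707 / 5,152.4738 = 9.37223 half-year periods = 4.68612 years.
Modified duration = D_Mac / (1 + y) = 4.68612 / 1.01175 = 4.63169 years.

4.632 years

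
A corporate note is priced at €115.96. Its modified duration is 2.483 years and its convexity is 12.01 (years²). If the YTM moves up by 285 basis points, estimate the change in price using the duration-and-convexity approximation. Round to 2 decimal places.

-€7.64

Duration effect: -D_mod·Δy = -2.483 × (+0.0285) = -0.0707655
Convexity effect: ½·C·(Δy)² = 0.5 × 12.01 × (0.0285)² = +0.00487756125
ΔP/P ≈ -0.0707655 + 0.00487756125 = -0.06588793875
ΔP ≈ 115.96 × (-0.06588793875) = -7.64036537745.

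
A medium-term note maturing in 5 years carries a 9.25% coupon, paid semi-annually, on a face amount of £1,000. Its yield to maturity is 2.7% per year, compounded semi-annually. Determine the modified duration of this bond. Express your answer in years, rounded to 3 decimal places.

Periodic yield y = 0.0135. First find Macaulay duration:
  t   CF        PV=CF/(1+0.0135)^t    t·PV
  1        46.25        45.6339        45.6339
  2        46.25        45.0261        90.0522
  3        46.25        44.4263       133.2790
  4        46.25        43.8346       175.3383
  5        46.25        43.2507       216.2534
  6        46.25        42.6746       256.0475
  7        46.25        42.1061       294.7430
  8        46.25        41.5453       332.3623
  9        46.25        40.9919       368.9270
  10    1,046.25       914.9512     9,149.5122
  Σ                  1,304.4407    11,062.1488
P = 1,304.4407; Macaulay duration = 11,062.1488 / 1,304.4407 = 8.48038 half-year periods = 4.24019 years.
Modified duration = D_Mac / (1 + y) = 4.24019 / 1.0135 = 4.18371 years.

4.184 years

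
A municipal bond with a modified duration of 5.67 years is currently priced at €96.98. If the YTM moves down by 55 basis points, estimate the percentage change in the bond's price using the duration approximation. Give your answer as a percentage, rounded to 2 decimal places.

+3.12%

Duration approximation: ΔP/P ≈ -D_mod · Δy = -5.67 × (-0.0055) = +0.031185.
As a percentage: +3.1185%.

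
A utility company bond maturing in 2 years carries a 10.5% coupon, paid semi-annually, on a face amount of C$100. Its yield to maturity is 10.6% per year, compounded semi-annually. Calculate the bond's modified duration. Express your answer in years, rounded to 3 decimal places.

Periodic yield y = 0.053. First find Macaulay duration:
  t   CF        PV=CF/(1+0.053)^t    t·PV
  1         5.25         4.9858         4.9858
  2         5.25         4.7348         9.4696
  3         5.25         4.4965        13.4895
  4       105.25        85.6069       342.4275
  Σ                     99.8239       370.3723
P = 99.8239; Macaulay duration = 370.3723 / 99.8239 = 3.71026 half-year periods = 1.85513 years.
Modified duration = D_Mac / (1 + y) = 1.85513 / 1.053 = 1.76176 years.

1.762 years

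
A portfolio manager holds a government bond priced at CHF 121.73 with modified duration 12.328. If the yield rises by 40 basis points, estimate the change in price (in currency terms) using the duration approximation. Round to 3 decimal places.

Duration approximation: ΔP/P ≈ -D_mod · Δy = -12.328 × (+0.004) = -0.049312.
ΔP ≈ 121.73 × (-0.049312) = -6.00274976.

-CHF 6.003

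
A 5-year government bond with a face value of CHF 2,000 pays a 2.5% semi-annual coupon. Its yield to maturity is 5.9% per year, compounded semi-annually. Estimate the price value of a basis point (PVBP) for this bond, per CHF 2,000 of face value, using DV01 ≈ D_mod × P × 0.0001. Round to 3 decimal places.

CHF 0.781

Periodic yield y = 0.0295.
  t   CF        PV=CF/(1+0.0295)^t    t·PV
  1        25.00        24.2836        24.2836
  2        25.00        23.5878        47.1756
  3        25.00        22.9119        68.7357
  4        25.00        22.2554        89.0214
  5        25.00        21.6176       108.0882
  6        25.00        20.9982       125.9892
  7        25.00        20.3965       142.7755
  8        25.00        19.8120       158.4963
  9        25.00        19.2443       173.1990
  10    2,025.00     1,514.1243    15,141.2426
  Σ                  1,709.2316    16,079.0071
P = 1,709.2316; D_Mac = 9.40716 half-year periods = 4.70358 yrs; D_mod = 4.56880 yrs.
DV01 ≈ 4.56880 × 1,709.2316 × 0.0001 = 0.780913.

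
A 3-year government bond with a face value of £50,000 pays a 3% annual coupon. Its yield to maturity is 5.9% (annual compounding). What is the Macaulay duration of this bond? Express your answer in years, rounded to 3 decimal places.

Periodic yield y = 0.059. Discount each cash flow and weight by its year:
  t   CF        PV=CF/(1+0.059)^t    t·PV
  1     1,500.00     1,416.4306     1,416.4306
  2     1,500.00     1,337.5171     2,675.0342
  3    51,500.00    43,363.0028   130,089.0084
  Σ                 46,116.9505   134,180.4732
Price P = Σ PV = 46,116.9505.
Macaulay duration = Σ(t·PV) / P = 134,180.4732 / 46,116.9505 = 2.90957 years.

2.910 years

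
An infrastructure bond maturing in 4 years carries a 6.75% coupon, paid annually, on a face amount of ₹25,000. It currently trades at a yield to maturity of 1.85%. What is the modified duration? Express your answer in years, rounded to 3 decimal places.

3.602 years

Periodic yield y = 0.0185. First find Macaulay duration:
  t   CF        PV=CF/(1+0.0185)^t    t·PV
  1     1,687.50     1,656.8483     1,656.8483
  2     1,687.50     1,626.7534     3,253.5067
  3     1,687.50     1,597.2051     4,791.6152
  4    26,687.50    24,800.6897    99,202.7589
  Σ                 29,681.4965   108,904.7292
P = 29,681.4965; Macaulay duration = 108,904.7292 / 29,681.4965 = 3.66911 years.
Modified duration = D_Mac / (1 + y) = 3.66911 / 1.0185 = 3.60247 years.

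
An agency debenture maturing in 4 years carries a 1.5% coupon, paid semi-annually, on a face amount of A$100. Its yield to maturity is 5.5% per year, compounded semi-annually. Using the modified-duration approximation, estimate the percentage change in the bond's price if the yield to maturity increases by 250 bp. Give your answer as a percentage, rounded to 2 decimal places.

Periodic yield y = 0.0275. Modified duration first:
  t   CF        PV=CF/(1+0.0275)^t    t·PV
  1         0.75         0.7299         0.7299
  2         0.75         0.7104         1.4208
  3         0.75         0.6914         2.0741
  4         0.75         0.6729         2.6915
  5         0.75         0.6549         3.2743
  6         0.75         0.6373         3.8240
  7         0.75         0.6203         4.3420
  8       100.75        81.0943       648.7545
  Σ                     85.8114       667.1112
P = 85.8114; D_Mac = 7.77416 half-year periods = 3.88708 yrs; D_mod = 3.88708/(1+0.0275) = 3.78305 yrs.
ΔP/P ≈ -D_mod · Δy = -3.78305 × (+0.025) = -0.094576 = -9.4576%.

-9.46%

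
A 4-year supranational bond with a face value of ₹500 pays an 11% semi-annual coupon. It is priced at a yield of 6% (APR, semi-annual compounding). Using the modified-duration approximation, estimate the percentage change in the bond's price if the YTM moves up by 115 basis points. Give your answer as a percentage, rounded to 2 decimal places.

-3.80%

Periodic yield y = 0.03. Modified duration first:
  t   CF        PV=CF/(1+0.03)^t    t·PV
  1        27.50        26.6990        26.6990
  2        27.50        25.9214        51.8428
  3        27.50        25.1664        75.4992
  4        27.50        24.4334        97.7336
  5        27.50        23.7217       118.6087
  6        27.50        23.0308       138.1849
  7        27.50        22.3600       156.5201
  8       527.50       416.4134     3,331.3070
  Σ                    587.7462     3,996.3953
P = 587.7462; D_Mac = 6.79953 half-year periods = 3.39976 yrs; D_mod = 3.39976/(1+0.03) = 3.30074 yrs.
ΔP/P ≈ -D_mod · Δy = -3.30074 × (+0.0115) = -0.037959 = -3.7959%.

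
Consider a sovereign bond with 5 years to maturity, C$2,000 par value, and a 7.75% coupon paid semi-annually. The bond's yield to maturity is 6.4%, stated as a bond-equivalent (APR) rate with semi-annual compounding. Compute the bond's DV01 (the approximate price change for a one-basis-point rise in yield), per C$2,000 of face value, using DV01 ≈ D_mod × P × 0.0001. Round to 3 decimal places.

Periodic yield y = 0.032.
  t   CF        PV=CF/(1+0.032)^t    t·PV
  1        77.50        75.0969        75.0969
  2        77.50        72.7683       145.5366
  3        77.50        70.5119       211.5358
  4        77.50        68.3255       273.3021
  5        77.50        66.2069       331.0345
  6        77.50        64.1540       384.9238
  7        77.50        62.1647       435.1529
  8        77.50        60.2371       481.8969
  9        77.50        58.3693       525.3236
  10    2,077.50     1,516.1566    15,161.5660
  Σ                  2,113.9912    18,025.3690
P = 2,113.9912; D_Mac = 8.52670 half-year periods = 4.26335 yrs; D_mod = 4.13115 yrs.
DV01 ≈ 4.13115 × 2,113.9912 × 0.0001 = 0.873322.

C$0.873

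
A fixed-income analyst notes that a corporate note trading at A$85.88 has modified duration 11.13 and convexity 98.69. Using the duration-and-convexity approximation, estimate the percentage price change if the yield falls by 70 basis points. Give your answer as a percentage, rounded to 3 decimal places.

Duration effect: -D_mod·Δy = -11.13 × (-0.007) = +0.077910
Convexity effect: ½·C·(Δy)² = 0.5 × 98.69 × (-0.007)² = +0.002417905
ΔP/P ≈ +0.077910 + 0.002417905 = +0.080327905
= +8.0327905%.

+8.033%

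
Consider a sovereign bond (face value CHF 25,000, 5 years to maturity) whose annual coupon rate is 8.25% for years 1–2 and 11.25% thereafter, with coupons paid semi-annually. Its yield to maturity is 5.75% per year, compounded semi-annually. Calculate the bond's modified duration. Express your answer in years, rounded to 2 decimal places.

4.09 years

Periodic yield y = 0.02875. First find Macaulay duration:
  t   CF        PV=CF/(1+0.02875)^t    t·PV
  1     1,031.25     1,002.4301     1,002.4301
  2     1,031.25       974.4157     1,948.8314
  3     1,031.25       947.1841     2,841.5524
  4     1,031.25       920.7136     3,682.8545
  5     1,406.25     1,220.4312     6,102.1559
  6     1,406.25     1,186.3244     7,117.9461
  7     1,406.25     1,153.1707     8,072.1949
  8     1,406.25     1,120.9436     8,967.5486
  9     1,406.25     1,089.6171     9,806.5537
  10   26,406.25    19,888.7848   198,887.8479
  Σ                 29,504.0152   248,429.9155
P = 29,504.0152; Macaulay duration = 248,429.9155 / 29,504.0152 = 8.42021 half-year periods = 4.21010 years.
Modified duration = D_Mac / (1 + y) = 4.21010 / 1.02875 = 4.09245 years.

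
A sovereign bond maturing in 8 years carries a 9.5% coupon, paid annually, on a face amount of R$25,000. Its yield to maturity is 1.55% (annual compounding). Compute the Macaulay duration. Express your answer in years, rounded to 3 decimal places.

6.406 years

Periodic yield y = 0.0155. Discount each cash flow and weight by its year:
  t   CF        PV=CF/(1+0.0155)^t    t·PV
  1     2,375.00     2,338.7494     2,338.7494
  2     2,375.00     2,303.0521     4,606.1042
  3     2,375.00     2,267.8996     6,803.6989
  4     2,375.00     2,233.2837     8,933.1349
  5     2,375.00     2,199.1962    10,995.9810
  6     2,375.00     2,165.6289    12,993.7737
  7     2,375.00     2,132.5740    14,928.0183
  8    27,375.00    24,205.5361   193,644.2889
  Σ                 39,845.9201   255,243.7492
Price P = Σ PV = 39,845.9201.
Macaulay duration = Σ(t·PV) / P = 255,243.7492 / 39,845.9201 = 6.40577 years.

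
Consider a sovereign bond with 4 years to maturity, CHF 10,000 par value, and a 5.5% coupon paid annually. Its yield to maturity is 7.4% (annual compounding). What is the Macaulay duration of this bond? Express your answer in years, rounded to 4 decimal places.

Periodic yield y = 0.074. Discount each cash flow and weight by its year:
  t   CF        PV=CF/(1+0.074)^t    t·PV
  1       550.00       512.1043       512.1043
  2       550.00       476.8196       953.6393
  3       550.00       443.9661     1,331.8984
  4    10,550.00     7,929.3089    31,717.2354
  Σ                  9,362.1989    34,514.8774
Price P = Σ PV = 9,362.1989.
Macaulay duration = Σ(t·PV) / P = 34,514.8774 / 9,362.1989 = 3.68662 years.

3.6866 years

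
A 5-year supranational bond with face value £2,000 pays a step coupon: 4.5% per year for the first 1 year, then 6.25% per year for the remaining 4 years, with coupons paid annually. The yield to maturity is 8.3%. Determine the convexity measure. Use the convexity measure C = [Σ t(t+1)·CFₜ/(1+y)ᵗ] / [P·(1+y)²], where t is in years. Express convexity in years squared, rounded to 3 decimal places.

22.005

With y = 0.083:
  t   CF        PV=CF/(1+0.083)^t    t·PV        t(t+1)·PV
  1        90.00        83.1025        83.1025         166.2050
  2       125.00       106.5744       213.1489         639.4467
  3       125.00        98.4067       295.2201       1,180.8803
  4       125.00        90.8649       363.4596       1,817.2981
  5     2,125.00     1,426.3189     7,131.5947      42,789.5684
  Σ                  1,805.2675     8,086.5258      46,593.3986
P = 1,805.2675.
Convexity = Σ t(t+1)·PV / [P·(1+y)²] = 46,593.3986 / (1,805.2675 × 1.172889) = 22.00523.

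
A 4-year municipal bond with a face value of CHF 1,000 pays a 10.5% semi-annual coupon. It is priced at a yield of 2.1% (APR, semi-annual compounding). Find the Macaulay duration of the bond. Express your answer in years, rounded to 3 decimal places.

Periodic yield y = 0.0105. Discount each cash flow and weight by its period:
  t   CF        PV=CF/(1+0.0105)^t    t·PV
  1        52.50        51.9545        51.9545
  2        52.50        51.4146       102.8292
  3        52.50        50.8804       152.6411
  4        52.50        50.3517       201.4068
  5        52.50        49.8285       249.1424
  6        52.50        49.3107       295.8644
  7        52.50        48.7983       341.5884
  8     1,052.50       968.1253     7,745.0023
  Σ                  1,320.6640     9,140.4291
Price P = Σ PV = 1,320.6640.
Macaulay duration = Σ(t·PV) / P = 9,140.4291 / 1,320.6640 = 6.92109 half-year periods.
In years: 6.92109 / 2 = 3.46054 years.

3.461 years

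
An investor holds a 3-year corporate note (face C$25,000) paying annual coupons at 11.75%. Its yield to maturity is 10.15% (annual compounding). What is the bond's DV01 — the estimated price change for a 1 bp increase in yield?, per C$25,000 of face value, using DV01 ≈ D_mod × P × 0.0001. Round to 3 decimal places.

C$6.375

Periodic yield y = 0.1015.
  t   CF        PV=CF/(1+0.1015)^t    t·PV
  1     2,937.50     2,666.8180     2,666.8180
  2     2,937.50     2,421.0785     4,842.1570
  3    27,937.50    20,904.2233    62,712.6699
  Σ                 25,992.1198    70,221.6449
P = 25,992.1198; D_Mac = 2.70165 yrs; D_mod = 2.45270 yrs.
DV01 ≈ 2.45270 × 25,992.1198 × 0.0001 = 6.375093.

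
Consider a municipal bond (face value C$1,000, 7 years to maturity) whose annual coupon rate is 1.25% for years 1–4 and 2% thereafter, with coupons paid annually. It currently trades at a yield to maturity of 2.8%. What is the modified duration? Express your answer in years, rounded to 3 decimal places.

Periodic yield y = 0.028. First find Macaulay duration:
  t   CF        PV=CF/(1+0.028)^t    t·PV
  1        12.50        12.1595        12.1595
  2        12.50        11.8283        23.6567
  3        12.50        11.5062        34.5185
  4        12.50        11.1928        44.7711
  5        20.00        17.4207        87.1033
  6        20.00        16.9462       101.6770
  7     1,020.00       840.7142     5,884.9992
  Σ                    921.7678     6,188.8852
P = 921.7678; Macaulay duration = 6,188.8852 / 921.7678 = 6.71415 years.
Modified duration = D_Mac / (1 + y) = 6.71415 / 1.028 = 6.53127 years.

6.531 years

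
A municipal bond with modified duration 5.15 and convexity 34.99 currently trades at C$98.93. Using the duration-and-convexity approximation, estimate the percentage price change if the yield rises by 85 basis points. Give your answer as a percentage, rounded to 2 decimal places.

Duration effect: -D_mod·Δy = -5.15 × (+0.0085) = -0.043775
Convexity effect: ½·C·(Δy)² = 0.5 × 34.99 × (0.0085)² = +0.00126401375
ΔP/P ≈ -0.043775 + 0.00126401375 = -0.04251098625
= -4.251098625%.

-4.25%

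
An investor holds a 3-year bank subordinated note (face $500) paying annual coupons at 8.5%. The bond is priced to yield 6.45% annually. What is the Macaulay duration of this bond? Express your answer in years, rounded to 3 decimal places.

2.777 years

Periodic yield y = 0.0645. Discount each cash flow and weight by its year:
  t   CF        PV=CF/(1+0.0645)^t    t·PV
  1        42.50        39.9248        39.9248
  2        42.50        37.5057        75.0115
  3       542.50       449.7413     1,349.2238
  Σ                    527.1718     1,464.1601
Price P = Σ PV = 527.1718.
Macaulay duration = Σ(t·PV) / P = 1,464.1601 / 527.1718 = 2.77739 years.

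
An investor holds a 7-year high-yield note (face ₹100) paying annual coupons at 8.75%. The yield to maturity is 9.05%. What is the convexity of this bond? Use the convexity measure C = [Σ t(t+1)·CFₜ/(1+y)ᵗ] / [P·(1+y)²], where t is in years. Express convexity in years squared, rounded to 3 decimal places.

33.933

With y = 0.0905:
  t   CF        PV=CF/(1+0.0905)^t    t·PV        t(t+1)·PV
  1         8.75         8.0238         8.0238          16.0477
  2         8.75         7.3579        14.7159          44.1477
  3         8.75         6.7473        20.2419          80.9678
  4         8.75         6.1874        24.7494         123.7472
  5         8.75         5.6739        28.3694         170.2162
  6         8.75         5.2030        31.2180         218.5261
  7       108.75        59.2993       415.0951       3,320.7609
  Σ                     98.4926       542.4136       3,974.4136
P = 98.4926.
Convexity = Σ t(t+1)·PV / [P·(1+y)²] = 3,974.4136 / (98.4926 × 1.189190) = 33.93266.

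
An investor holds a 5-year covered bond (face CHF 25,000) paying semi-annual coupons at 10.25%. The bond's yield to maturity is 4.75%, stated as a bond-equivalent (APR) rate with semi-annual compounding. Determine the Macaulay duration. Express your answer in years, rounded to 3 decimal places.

4.147 years

Periodic yield y = 0.02375. Discount each cash flow and weight by its period:
  t   CF        PV=CF/(1+0.02375)^t    t·PV
  1     1,281.25     1,251.5263     1,251.5263
  2     1,281.25     1,222.4921     2,444.9841
  3     1,281.25     1,194.1314     3,582.3943
  4     1,281.25     1,166.4288     4,665.7150
  5     1,281.25     1,139.3688     5,696.8438
  6     1,281.25     1,112.9365     6,677.6191
  7     1,281.25     1,087.1175     7,609.8223
  8     1,281.25     1,061.8974     8,495.1793
  9     1,281.25     1,037.2624     9,335.3618
  10   26,281.25    20,782.9345   207,829.3454
  Σ                 31,056.0956   257,588.7914
Price P = Σ PV = 31,056.0956.
Macaulay duration = Σ(t·PV) / P = 257,588.7914 / 31,056.0956 = 8.29431 half-year periods.
In years: 8.29431 / 2 = 4.14715 years.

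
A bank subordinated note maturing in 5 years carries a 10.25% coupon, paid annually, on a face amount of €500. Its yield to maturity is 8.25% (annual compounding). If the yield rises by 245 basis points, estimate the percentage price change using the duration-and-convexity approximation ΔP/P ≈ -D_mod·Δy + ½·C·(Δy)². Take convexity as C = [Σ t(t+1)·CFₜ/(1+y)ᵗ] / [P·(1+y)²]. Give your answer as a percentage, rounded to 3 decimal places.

-8.873%

With y = 0.0825:
  t   CF        PV=CF/(1+0.0825)^t    t·PV        t(t+1)·PV
  1        51.25        47.3441        47.3441          94.6882
  2        51.25        43.7359        87.4718         262.4154
  3        51.25        40.4027       121.2080         484.8321
  4        51.25        37.3235       149.2940         746.4698
  5       551.25       370.8592     1,854.2961      11,125.7765
  Σ                    539.6654     2,259.6140      12,714.1821
P = 539.6654; D_Mac = 4.18706 yrs; D_mod = 3.86796 yrs; C = 20.10518.
Duration effect: -3.86796 × (+0.0245) = -0.094765
Convexity effect: 0.5 × 20.10518 × (0.0245)² = +0.0060341
ΔP/P ≈ -0.094765 + 0.0060341 = -0.088731 = -8.8731%.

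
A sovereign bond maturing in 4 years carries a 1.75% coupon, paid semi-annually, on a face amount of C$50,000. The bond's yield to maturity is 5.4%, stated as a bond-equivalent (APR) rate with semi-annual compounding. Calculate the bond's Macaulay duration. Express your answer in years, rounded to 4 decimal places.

Periodic yield y = 0.027. Discount each cash flow and weight by its period:
  t   CF        PV=CF/(1+0.027)^t    t·PV
  1       437.50       425.9981       425.9981
  2       437.50       414.7985       829.5970
  3       437.50       403.8934     1,211.6801
  4       437.50       393.2749     1,573.0998
  5       437.50       382.9357     1,914.6784
  6       437.50       372.8682     2,237.2095
  7       437.50       363.0655     2,541.4583
  8    50,437.50    40,755.8545   326,046.8361
  Σ                 43,512.6888   336,780.5573
Price P = Σ PV = 43,512.6888.
Macaulay duration = Σ(t·PV) / P = 336,780.5573 / 43,512.6888 = 7.73982 half-year periods.
In years: 7.73982 / 2 = 3.86991 years.

3.8699 years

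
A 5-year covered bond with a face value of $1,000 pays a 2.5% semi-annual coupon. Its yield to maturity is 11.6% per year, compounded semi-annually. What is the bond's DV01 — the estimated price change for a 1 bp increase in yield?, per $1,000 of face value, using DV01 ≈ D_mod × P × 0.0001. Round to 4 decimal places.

$0.2910

Periodic yield y = 0.058.
  t   CF        PV=CF/(1+0.058)^t    t·PV
  1        12.50        11.8147        11.8147
  2        12.50        11.1671        22.3341
  3        12.50        10.5549        31.6646
  4        12.50         9.9763        39.9050
  5        12.50         9.4293        47.1467
  6        12.50         8.9124        53.4746
  7        12.50         8.4238        58.9669
  8        12.50         7.9620        63.6964
  9        12.50         7.5256        67.7301
  10    1,012.50       576.1537     5,761.5370
  Σ                    661.9199     6,158.2701
P = 661.9199; D_Mac = 9.30365 half-year periods = 4.65182 yrs; D_mod = 4.39681 yrs.
DV01 ≈ 4.39681 × 661.9199 × 0.0001 = 0.291034.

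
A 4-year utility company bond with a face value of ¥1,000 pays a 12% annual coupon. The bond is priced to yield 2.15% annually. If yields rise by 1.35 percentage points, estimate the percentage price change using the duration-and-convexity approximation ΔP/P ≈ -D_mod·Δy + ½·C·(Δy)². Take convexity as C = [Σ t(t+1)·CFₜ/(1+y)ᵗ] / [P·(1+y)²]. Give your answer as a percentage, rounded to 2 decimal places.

With y = 0.0215:
  t   CF        PV=CF/(1+0.0215)^t    t·PV        t(t+1)·PV
  1       120.00       117.4743       117.4743         234.9486
  2       120.00       115.0018       230.0035         690.0106
  3       120.00       112.5813       337.7438       1,350.9752
  4     1,120.00     1,028.6427     4,114.5707      20,572.8535
  Σ                  1,373.7000     4,799.7923      22,848.7879
P = 1,373.7000; D_Mac = 3.49406 yrs; D_mod = 3.42052 yrs; C = 15.94023.
Duration effect: -3.42052 × (+0.0135) = -0.046177
Convexity effect: 0.5 × 15.94023 × (0.0135)² = +0.0014526
ΔP/P ≈ -0.046177 + 0.0014526 = -0.044724 = -4.4724%.

-4.47%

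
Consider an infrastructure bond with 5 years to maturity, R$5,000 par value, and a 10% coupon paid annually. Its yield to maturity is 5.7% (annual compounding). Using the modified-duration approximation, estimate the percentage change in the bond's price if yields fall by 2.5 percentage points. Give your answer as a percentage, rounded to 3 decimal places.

+10.033%

Periodic yield y = 0.057. Modified duration first:
  t   CF        PV=CF/(1+0.057)^t    t·PV
  1       500.00       473.0369       473.0369
  2       500.00       447.5278       895.0556
  3       500.00       423.3943     1,270.1830
  4       500.00       400.5623     1,602.2491
  5     5,500.00     4,168.5763    20,842.8814
  Σ                  5,913.0976    25,083.4061
P = 5,913.0976; D_Mac = 4.24201 yrs; D_mod = 4.24201/(1+0.057) = 4.01325 yrs.
ΔP/P ≈ -D_mod · Δy = -4.01325 × (-0.025) = +0.100331 = +10.0331%.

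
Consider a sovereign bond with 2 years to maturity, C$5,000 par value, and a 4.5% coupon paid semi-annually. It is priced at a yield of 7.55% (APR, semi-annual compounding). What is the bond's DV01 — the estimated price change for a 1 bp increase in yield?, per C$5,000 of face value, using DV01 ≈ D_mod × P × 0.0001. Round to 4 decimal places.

Periodic yield y = 0.03775.
  t   CF        PV=CF/(1+0.03775)^t    t·PV
  1       112.50       108.4076       108.4076
  2       112.50       104.4641       208.9282
  3       112.50       100.6640       301.9921
  4     5,112.50     4,408.2108    17,632.8431
  Σ                  4,721.7465    18,252.1710
P = 4,721.7465; D_Mac = 3.86556 half-year periods = 1.93278 yrs; D_mod = 1.86247 yrs.
DV01 ≈ 1.86247 × 4,721.7465 × 0.0001 = 0.879411.

C$0.8794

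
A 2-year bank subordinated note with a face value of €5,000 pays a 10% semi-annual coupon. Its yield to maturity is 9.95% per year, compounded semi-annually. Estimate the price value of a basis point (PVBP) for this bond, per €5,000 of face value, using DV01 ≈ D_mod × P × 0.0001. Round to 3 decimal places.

Periodic yield y = 0.04975.
  t   CF        PV=CF/(1+0.04975)^t    t·PV
  1       250.00       238.1519       238.1519
  2       250.00       226.8654       453.7308
  3       250.00       216.1137       648.3412
  4     5,250.00     4,323.3040    17,293.2158
  Σ                  5,004.4350    18,633.4397
P = 5,004.4350; D_Mac = 3.72339 half-year periods = 1.86169 yrs; D_mod = 1.77346 yrs.
DV01 ≈ 1.77346 × 5,004.4350 × 0.0001 = 0.887518.

€0.888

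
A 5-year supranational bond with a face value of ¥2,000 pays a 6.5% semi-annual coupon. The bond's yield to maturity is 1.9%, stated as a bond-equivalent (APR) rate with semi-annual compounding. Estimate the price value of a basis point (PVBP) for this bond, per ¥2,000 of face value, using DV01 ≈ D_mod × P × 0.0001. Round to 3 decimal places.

Periodic yield y = 0.0095.
  t   CF        PV=CF/(1+0.0095)^t    t·PV
  1        65.00        64.3883        64.3883
  2        65.00        63.7824       127.5648
  3        65.00        63.1821       189.5464
  4        65.00        62.5876       250.3503
  5        65.00        61.9986       309.9929
  6        65.00        61.4151       368.4908
  7        65.00        60.8372       425.8603
  8        65.00        60.2647       482.1173
  9        65.00        59.6975       537.2779
  10    2,065.00     1,878.6974    18,786.9735
  Σ                  2,436.8509    21,542.5625
P = 2,436.8509; D_Mac = 8.84033 half-year periods = 4.42016 yrs; D_mod = 4.37857 yrs.
DV01 ≈ 4.37857 × 2,436.8509 × 0.0001 = 1.066992.

¥1.067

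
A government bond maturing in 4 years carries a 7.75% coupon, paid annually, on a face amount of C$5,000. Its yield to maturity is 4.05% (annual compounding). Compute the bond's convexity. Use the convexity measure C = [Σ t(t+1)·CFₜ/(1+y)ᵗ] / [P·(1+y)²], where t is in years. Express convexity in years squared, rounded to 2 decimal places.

With y = 0.0405:
  t   CF        PV=CF/(1+0.0405)^t    t·PV        t(t+1)·PV
  1       387.50       372.4171       372.4171         744.8342
  2       387.50       357.9213       715.8426       2,147.5278
  3       387.50       343.9897     1,031.9691       4,127.8765
  4     5,387.50     4,596.4119    18,385.6478      91,928.2390
  Σ                  5,670.7401    20,505.8766      98,948.4775
P = 5,670.7401.
Convexity = Σ t(t+1)·PV / [P·(1+y)²] = 98,948.4775 / (5,670.7401 × 1.082640) = 16.11704.

16.12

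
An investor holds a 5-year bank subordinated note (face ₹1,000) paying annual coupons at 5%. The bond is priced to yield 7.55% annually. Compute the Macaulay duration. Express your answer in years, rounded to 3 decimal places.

4.517 years

Periodic yield y = 0.0755. Discount each cash flow and weight by its year:
  t   CF        PV=CF/(1+0.0755)^t    t·PV
  1        50.00        46.4900        46.4900
  2        50.00        43.2264        86.4528
  3        50.00        40.1919       120.5758
  4        50.00        37.3705       149.4818
  5     1,050.00       729.6880     3,648.4402
  Σ                    896.9668     4,051.4406
Price P = Σ PV = 896.9668.
Macaulay duration = Σ(t·PV) / P = 4,051.4406 / 896.9668 = 4.51682 years.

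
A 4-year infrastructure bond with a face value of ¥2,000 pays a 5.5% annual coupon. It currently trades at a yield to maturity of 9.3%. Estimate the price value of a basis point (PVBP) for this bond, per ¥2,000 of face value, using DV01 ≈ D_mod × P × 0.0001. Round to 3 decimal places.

Periodic yield y = 0.093.
  t   CF        PV=CF/(1+0.093)^t    t·PV
  1       110.00       100.6404       100.6404
  2       110.00        92.0773       184.1545
  3       110.00        84.2427       252.7281
  4     2,110.00     1,478.4335     5,913.7342
  Σ                  1,755.3939     6,451.2572
P = 1,755.3939; D_Mac = 3.67511 yrs; D_mod = 3.36240 yrs.
DV01 ≈ 3.36240 × 1,755.3939 × 0.0001 = 0.590234.

¥0.590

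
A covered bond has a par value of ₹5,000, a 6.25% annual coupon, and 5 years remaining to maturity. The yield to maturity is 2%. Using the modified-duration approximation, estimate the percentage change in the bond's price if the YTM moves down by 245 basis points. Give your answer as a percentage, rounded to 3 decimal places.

+10.807%

Periodic yield y = 0.02. Modified duration first:
  t   CF        PV=CF/(1+0.02)^t    t·PV
  1       312.50       306.3725       306.3725
  2       312.50       300.3652       600.7305
  3       312.50       294.4757       883.4272
  4       312.50       288.7017     1,154.8068
  5     5,312.50     4,811.6949    24,058.4746
  Σ                  6,001.6101    27,003.8116
P = 6,001.6101; D_Mac = 4.49943 yrs; D_mod = 4.49943/(1+0.02) = 4.41120 yrs.
ΔP/P ≈ -D_mod · Δy = -4.41120 × (-0.0245) = +0.108074 = +10.8074%.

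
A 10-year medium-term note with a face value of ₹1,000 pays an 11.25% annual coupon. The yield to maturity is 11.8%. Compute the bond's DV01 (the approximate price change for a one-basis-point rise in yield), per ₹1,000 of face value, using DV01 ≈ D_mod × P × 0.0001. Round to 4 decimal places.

₹0.5568

Periodic yield y = 0.118.
  t   CF        PV=CF/(1+0.118)^t    t·PV
  1       112.50       100.6261       100.6261
  2       112.50        90.0055       180.0109
  3       112.50        80.5058       241.5174
  4       112.50        72.0088       288.0350
  5       112.50        64.4085       322.0427
  6       112.50        57.6105       345.6630
  7       112.50        51.5300       360.7098
  8       112.50        46.0912       368.7297
  9       112.50        41.2265       371.0383
  10    1,112.50       364.6548     3,646.5484
  Σ                    968.6677     6,224.9215
P = 968.6677; D_Mac = 6.42627 yrs; D_mod = 5.74801 yrs.
DV01 ≈ 5.74801 × 968.6677 × 0.0001 = 0.556791.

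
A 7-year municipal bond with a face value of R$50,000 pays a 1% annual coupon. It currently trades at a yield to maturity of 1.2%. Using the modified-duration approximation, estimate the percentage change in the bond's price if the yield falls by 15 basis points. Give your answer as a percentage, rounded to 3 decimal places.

Periodic yield y = 0.012. Modified duration first:
  t   CF        PV=CF/(1+0.012)^t    t·PV
  1       500.00       494.0711       494.0711
  2       500.00       488.2126       976.4252
  3       500.00       482.4235     1,447.2705
  4       500.00       476.7031     1,906.8123
  5       500.00       471.0505     2,355.2524
  6       500.00       465.4649     2,792.7894
  7    50,500.00    46,454.5001   325,181.5004
  Σ                 49,332.4258   335,154.1213
P = 49,332.4258; D_Mac = 6.79379 yrs; D_mod = 6.79379/(1+0.012) = 6.71323 yrs.
ΔP/P ≈ -D_mod · Δy = -6.71323 × (-0.0015) = +0.010070 = +1.0070%.

+1.007%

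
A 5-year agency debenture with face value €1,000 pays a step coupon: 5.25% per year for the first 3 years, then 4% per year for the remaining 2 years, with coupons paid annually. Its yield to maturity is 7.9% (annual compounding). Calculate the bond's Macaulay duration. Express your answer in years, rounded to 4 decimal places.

4.4944 years

Periodic yield y = 0.079. Discount each cash flow and weight by its year:
  t   CF        PV=CF/(1+0.079)^t    t·PV
  1        52.50        48.6562        48.6562
  2        52.50        45.0938        90.1875
  3        52.50        41.7922       125.3765
  4        40.00        29.5103       118.0414
  5     1,040.00       711.0925     3,555.4626
  Σ                    876.1450     3,937.7242
Price P = Σ PV = 876.1450.
Macaulay duration = Σ(t·PV) / P = 3,937.7242 / 876.1450 = 4.49438 years.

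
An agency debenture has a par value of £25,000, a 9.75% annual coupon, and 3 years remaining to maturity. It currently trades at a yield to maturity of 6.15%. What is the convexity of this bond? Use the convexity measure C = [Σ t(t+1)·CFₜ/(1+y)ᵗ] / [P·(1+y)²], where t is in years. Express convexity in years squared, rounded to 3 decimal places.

9.486

With y = 0.0615:
  t   CF        PV=CF/(1+0.0615)^t    t·PV        t(t+1)·PV
  1     2,437.50     2,296.2789     2,296.2789       4,592.5577
  2     2,437.50     2,163.2396     4,326.4792      12,979.4377
  3    27,437.50    22,939.5314    68,818.5942     275,274.3768
  Σ                 27,399.0499    75,441.3523     292,846.3722
P = 27,399.0499.
Convexity = Σ t(t+1)·PV / [P·(1+y)²] = 292,846.3722 / (27,399.0499 × 1.126782) = 9.48559.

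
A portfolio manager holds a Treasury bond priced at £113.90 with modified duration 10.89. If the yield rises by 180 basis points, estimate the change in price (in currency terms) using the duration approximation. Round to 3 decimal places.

-£22.327

Duration approximation: ΔP/P ≈ -D_mod · Δy = -10.89 × (+0.018) = -0.196020.
ΔP ≈ 113.90 × (-0.196020) = -22.326678.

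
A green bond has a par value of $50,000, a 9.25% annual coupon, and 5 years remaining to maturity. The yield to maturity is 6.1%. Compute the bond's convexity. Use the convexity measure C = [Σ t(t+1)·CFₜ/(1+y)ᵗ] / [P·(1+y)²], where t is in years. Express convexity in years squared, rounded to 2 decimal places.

21.52

With y = 0.061:
  t   CF        PV=CF/(1+0.061)^t    t·PV        t(t+1)·PV
  1     4,625.00     4,359.0952     4,359.0952       8,718.1904
  2     4,625.00     4,108.4780     8,216.9561      24,650.8682
  3     4,625.00     3,872.2696    11,616.8088      46,467.2351
  4     4,625.00     3,649.6415    14,598.5658      72,992.8292
  5    54,625.00    40,626.9791   203,134.8954   1,218,809.3724
  Σ                 56,616.4634   241,926.3213   1,371,638.4952
P = 56,616.4634.
Convexity = Σ t(t+1)·PV / [P·(1+y)²] = 1,371,638.4952 / (56,616.4634 × 1.125721) = 21.52118.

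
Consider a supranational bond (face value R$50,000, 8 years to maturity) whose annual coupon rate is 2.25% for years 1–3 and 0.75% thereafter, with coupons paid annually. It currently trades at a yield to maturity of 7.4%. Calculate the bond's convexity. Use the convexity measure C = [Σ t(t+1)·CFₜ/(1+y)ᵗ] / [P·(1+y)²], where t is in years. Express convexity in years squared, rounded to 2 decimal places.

With y = 0.074:
  t   CF        PV=CF/(1+0.074)^t    t·PV        t(t+1)·PV
  1     1,125.00     1,047.4860     1,047.4860       2,094.9721
  2     1,125.00       975.3129     1,950.6258       5,851.8773
  3     1,125.00       908.1126     2,724.3377      10,897.3506
  4       375.00       281.8475     1,127.3899       5,636.9494
  5       375.00       262.4278     1,312.1391       7,872.8344
  6       375.00       244.3462     1,466.0772      10,262.5402
  7       375.00       227.5104     1,592.5730      12,740.5837
  8    50,375.00    28,456.4558   227,651.6463   2,048,864.8163
  Σ                 32,403.4991   238,872.2748   2,104,221.9239
P = 32,403.4991.
Convexity = Σ t(t+1)·PV / [P·(1+y)²] = 2,104,221.9239 / (32,403.4991 × 1.153476) = 56.29775.

56.30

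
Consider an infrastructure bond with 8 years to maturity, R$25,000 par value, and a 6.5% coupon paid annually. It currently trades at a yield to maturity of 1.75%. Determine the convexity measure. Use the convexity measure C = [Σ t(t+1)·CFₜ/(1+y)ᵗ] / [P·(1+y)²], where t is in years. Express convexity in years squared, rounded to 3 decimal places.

With y = 0.0175:
  t   CF        PV=CF/(1+0.0175)^t    t·PV        t(t+1)·PV
  1     1,625.00     1,597.0516     1,597.0516       3,194.1032
  2     1,625.00     1,569.5839     3,139.1678       9,417.5033
  3     1,625.00     1,542.5886     4,627.7657      18,511.0629
  4     1,625.00     1,516.0576     6,064.2303      30,321.1514
  5     1,625.00     1,489.9829     7,449.9144      44,699.4861
  6     1,625.00     1,464.3566     8,786.1398      61,502.9785
  7     1,625.00     1,439.1711    10,074.1979      80,593.5836
  8    26,625.00    23,174.7081   185,397.6651   1,668,578.9856
  Σ                 33,793.5004   227,136.1325   1,916,818.8547
P = 33,793.5004.
Convexity = Σ t(t+1)·PV / [P·(1+y)²] = 1,916,818.8547 / (33,793.5004 × 1.035306) = 54.78719.

54.787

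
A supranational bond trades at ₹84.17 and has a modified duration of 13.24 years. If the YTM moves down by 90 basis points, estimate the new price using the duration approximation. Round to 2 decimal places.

₹94.20

Duration approximation: ΔP/P ≈ -D_mod · Δy = -13.24 × (-0.009) = +0.119160.
New price ≈ 84.17 × (1 + 0.119160) = 94.1996972.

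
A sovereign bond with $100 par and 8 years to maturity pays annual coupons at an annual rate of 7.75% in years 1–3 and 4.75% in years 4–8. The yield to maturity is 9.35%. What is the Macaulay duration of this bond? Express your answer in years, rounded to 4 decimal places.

6.1965 years

Periodic yield y = 0.0935. Discount each cash flow and weight by its year:
  t   CF        PV=CF/(1+0.0935)^t    t·PV
  1         7.75         7.0873         7.0873
  2         7.75         6.4813        12.9627
  3         7.75         5.9271        17.7814
  4         4.75         3.3221        13.2886
  5         4.75         3.0381        15.1904
  6         4.75         2.7783        16.6699
  7         4.75         2.5408        17.7853
  8       104.75        51.2394       409.9149
  Σ                     82.4145       510.6805
Price P = Σ PV = 82.4145.
Macaulay duration = Σ(t·PV) / P = 510.6805 / 82.4145 = 6.19649 years.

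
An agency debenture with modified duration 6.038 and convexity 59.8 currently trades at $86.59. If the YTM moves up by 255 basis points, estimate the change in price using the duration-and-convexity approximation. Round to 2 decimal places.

-$11.65

Duration effect: -D_mod·Δy = -6.038 × (+0.0255) = -0.153969
Convexity effect: ½·C·(Δy)² = 0.5 × 59.8 × (0.0255)² = +0.019442475
ΔP/P ≈ -0.153969 + 0.019442475 = -0.134526525
ΔP ≈ 86.59 × (-0.134526525) = -11.64865179975.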